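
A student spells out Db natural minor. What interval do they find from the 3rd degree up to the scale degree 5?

The scale runs Db Eb Fb Gb Ab Bbb Cb.
3rd degree = Fb; degree 5 = Ab.
Counting 3 letters and 4 half steps from Fb gives a major third.

major 3rd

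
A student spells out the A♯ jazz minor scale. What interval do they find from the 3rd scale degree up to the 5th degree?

major third

Spelling the A♯ jazz minor scale: A♯ B♯ C♯ D♯ E♯ F𝄪 G𝄪.
That puts C♯ below E♯.
Counting 3 letters and 4 half steps from C♯ gives a major third.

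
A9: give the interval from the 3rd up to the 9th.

minor 7th

A dominant ninth is spelled A C# E G B.
The 3rd is C# and the 9th is B.
C# up to B is 10 semitones, a half step narrower than a major seventh, so the interval is minor.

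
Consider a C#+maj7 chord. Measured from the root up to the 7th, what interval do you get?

The chord tones of C#maj7#5 are C#–E#–G##–B#.
The root is C# and the 7th is B#.
Counting 7 letters and 11 half steps from C# gives a major seventh.

M7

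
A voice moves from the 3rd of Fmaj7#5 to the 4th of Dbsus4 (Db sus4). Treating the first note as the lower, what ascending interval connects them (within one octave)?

d7

The 3rd of Fmaj7#5 is A; the 4th of Dbsus4 (Db sus4) is Gb.
From A to Gb: 9 semitones over a seventh = diminished.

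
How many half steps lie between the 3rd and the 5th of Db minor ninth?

4

Spelling the chord: Db-Fb-Ab-Cb-Eb.
Fb to Ab is a major third: 4 semitones.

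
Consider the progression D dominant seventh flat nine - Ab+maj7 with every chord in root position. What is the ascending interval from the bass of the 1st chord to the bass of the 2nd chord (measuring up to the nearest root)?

diminished 5th

The roots are D and Ab.
D up to Ab is 6 semitones, a half step narrower than a perfect fifth, so the interval is diminished.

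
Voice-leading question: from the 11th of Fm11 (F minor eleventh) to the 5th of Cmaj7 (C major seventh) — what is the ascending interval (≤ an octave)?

major 6th

The 11th of Fm11 (F minor eleventh) is Bb; the 5th of Cmaj7 (C major seventh) is G.
Bb up to G spans 6 letter names and 9 semitones — a major sixth.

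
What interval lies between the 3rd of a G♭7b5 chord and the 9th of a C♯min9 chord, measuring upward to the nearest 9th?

G♭7b5 has B♭ as its 3rd, and C♯min9 has D♯ as its 9th.
3 letter names make it a third; at 5 semitones (a half step wider than major) the quality is augmented.

augmented third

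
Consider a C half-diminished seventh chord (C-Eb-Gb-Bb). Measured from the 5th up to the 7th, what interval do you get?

That puts Gb below Bb.
From Gb to Bb is 4 semitones, exactly the major third.

major 3rd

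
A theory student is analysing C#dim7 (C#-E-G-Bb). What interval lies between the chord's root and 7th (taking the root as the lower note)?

d7

Root = C#; 7th = Bb.
7 letter names make it a seventh; at 9 semitones (a whole step narrower than major) the quality is diminished.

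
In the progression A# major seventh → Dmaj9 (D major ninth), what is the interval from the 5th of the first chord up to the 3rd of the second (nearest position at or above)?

minor 2nd

A# major seventh has E# as its 5th, and Dmaj9 (D major ninth) has F# as its 3rd.
E# up to F# is 1 semitone, a half step narrower than a major second, so the interval is minor.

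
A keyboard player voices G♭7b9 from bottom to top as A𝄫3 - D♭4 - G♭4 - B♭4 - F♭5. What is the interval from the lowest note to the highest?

The outer voices are A𝄫3 and F♭5.
From A𝄫 to F♭ is 21 semitones, exactly the major thirteenth.

M13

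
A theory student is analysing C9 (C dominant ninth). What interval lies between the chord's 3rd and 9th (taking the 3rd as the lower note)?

minor seventh

C9: C-E-G-Bb-D.
3rd = E; 9th = D.
7 letter names make it a seventh; at 10 semitones (a half step narrower than major) the quality is minor.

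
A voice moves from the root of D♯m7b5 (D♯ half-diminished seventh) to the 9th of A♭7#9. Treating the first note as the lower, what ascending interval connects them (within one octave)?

D♯m7b5 (D♯ half-diminished seventh) has D♯ as its root, and A♭7#9 has B as its 9th.
D♯ up to B is 8 semitones, a half step narrower than a major sixth, so the interval is minor.

minor sixth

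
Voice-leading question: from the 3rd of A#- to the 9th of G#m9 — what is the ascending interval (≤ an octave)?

major 6th

The 3rd of A#- is C#; the 9th of G#m9 is A#.
From C# to A# is 9 semitones, exactly the major sixth.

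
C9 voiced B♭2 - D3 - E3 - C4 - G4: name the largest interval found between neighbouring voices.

minor sixth

Adjacent intervals: B♭2→D3 = major third; D3→E3 = major second; E3→C4 = minor sixth; C4→G4 = perfect fifth.
The largest is E3 to C4, a minor sixth (8 semitones).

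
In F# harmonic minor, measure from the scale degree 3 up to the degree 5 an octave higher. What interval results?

Spelling F# harmonic minor: F# G# A B C# D E#.
So we need the interval from A up to C#.
A up to C# spans 10 letter names and 16 semitones — a major tenth.

major tenth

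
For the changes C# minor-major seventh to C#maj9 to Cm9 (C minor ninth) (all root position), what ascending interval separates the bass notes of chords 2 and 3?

The roots are C# and C.
From C# to C: 11 semitones over an octave = diminished.

diminished octave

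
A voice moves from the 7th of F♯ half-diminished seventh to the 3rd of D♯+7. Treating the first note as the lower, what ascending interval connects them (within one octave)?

The 7th of F♯ half-diminished seventh is E; the 3rd of D♯+7 is F𝄪.
2 letter names make it a second; at 3 semitones (a half step wider than major) the quality is augmented.

augmented second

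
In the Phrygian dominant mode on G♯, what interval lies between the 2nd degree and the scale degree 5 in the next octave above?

augmented eleventh

The scale runs G♯ A B♯ C♯ D♯ E F♯.
The 2nd degree is A and the 5th scale degree (up an octave) is D♯.
A up to D♯ is 18 semitones, a half step wider than a perfect eleventh, so the interval is augmented.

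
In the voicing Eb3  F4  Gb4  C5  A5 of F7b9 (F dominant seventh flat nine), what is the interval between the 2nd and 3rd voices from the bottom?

Those voices are F4 and Gb4.
F up to Gb is 1 semitone, a half step narrower than a major second, so the interval is minor.

minor 2nd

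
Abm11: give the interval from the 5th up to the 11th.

minor seventh

Abm11 (Ab minor eleventh) is spelled Ab–Cb–Eb–Gb–Bb–Db.
So we need the interval from Eb up to Db.
7 letter names make it a seventh; at 10 semitones (a half step narrower than major) the quality is minor.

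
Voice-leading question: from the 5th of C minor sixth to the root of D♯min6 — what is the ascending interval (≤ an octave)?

augmented 5th

The 5th of C minor sixth is G; the root of D♯min6 is D♯.
G up to D♯ is 8 semitones, a half step wider than a perfect fifth, so the interval is augmented.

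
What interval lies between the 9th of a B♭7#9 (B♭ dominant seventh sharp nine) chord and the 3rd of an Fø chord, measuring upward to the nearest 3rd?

B♭7#9 (B♭ dominant seventh sharp nine) has C♯ as its 9th, and Fø has A♭ as its 3rd.
From C♯ to A♭: 7 semitones over a sixth = diminished.

diminished sixth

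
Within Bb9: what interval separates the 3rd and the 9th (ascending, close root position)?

minor seventh

Bb9: Bb D F Ab C.
That puts D below C.
D up to C is 10 semitones, a half step narrower than a major seventh, so the interval is minor.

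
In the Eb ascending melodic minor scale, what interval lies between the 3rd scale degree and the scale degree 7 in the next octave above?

The scale runs Eb F Gb Ab Bb C D.
So we need the interval from Gb up to D.
Gb up to D is 20 semitones, a half step wider than a perfect twelfth, so the interval is augmented.

augmented twelfth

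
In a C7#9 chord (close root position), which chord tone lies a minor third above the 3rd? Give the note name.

The chord tones of C7#9 (C dominant seventh sharp nine) are C, E, G, B♭, D♯.
The 3rd is E. A minor third above E is G.
G is the chord's 5th.

G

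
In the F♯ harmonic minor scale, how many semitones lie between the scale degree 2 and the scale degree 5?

5

The scale is F♯ G♯ A B C♯ D E♯.
G♯ up to C♯ is a perfect fourth — 5 semitones.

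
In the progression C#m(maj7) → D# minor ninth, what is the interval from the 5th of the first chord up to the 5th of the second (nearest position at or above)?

major second

The 5th of C#m(maj7) is G#; the 5th of D# minor ninth is A#.
Counting 2 letters and 2 half steps from G# gives a major second.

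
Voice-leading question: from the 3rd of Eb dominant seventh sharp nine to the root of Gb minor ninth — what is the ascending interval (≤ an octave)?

diminished octave

The 3rd of Eb dominant seventh sharp nine is G; the root of Gb minor ninth is Gb.
8 letter names make it an octave; at 11 semitones (a half step narrower than perfect) the quality is diminished.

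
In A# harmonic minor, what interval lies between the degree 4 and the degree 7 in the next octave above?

Spelling A# harmonic minor: A# B# C# D# E# F# G##.
Degree 4 = D#; degree 7 (up an octave) = G##.
11 letter names make it an eleventh; at 18 semitones (a half step wider than perfect) the quality is augmented.

augmented eleventh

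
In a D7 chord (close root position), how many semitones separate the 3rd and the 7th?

Spelling the chord: D F# A C.
F# to C is a diminished fifth: 6 semitones.

6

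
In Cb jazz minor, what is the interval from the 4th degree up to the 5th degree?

Cb melodic minor: Cb Db Ebb Fb Gb Ab Bb.
That puts Fb below Gb.
From Fb to Gb is 2 semitones, exactly the major second.

major 2nd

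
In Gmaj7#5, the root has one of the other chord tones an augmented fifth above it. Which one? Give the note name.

D#

G augmented major seventh: G B D# F#.
The root is G. An augmented fifth above G is D#.
D# is the chord's 5th.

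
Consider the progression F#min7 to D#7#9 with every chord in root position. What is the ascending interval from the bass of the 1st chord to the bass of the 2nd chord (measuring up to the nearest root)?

major 6th

The roots are F# and D#.
F# up to D# spans 6 letter names and 9 semitones — a major sixth.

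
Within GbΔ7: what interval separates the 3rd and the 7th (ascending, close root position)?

Spelling the chord: Gb Bb Db F.
3rd = Bb; 7th = F.
Counting 5 letters and 7 half steps from Bb gives a perfect fifth.

perfect fifth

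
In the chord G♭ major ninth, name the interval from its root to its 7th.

The chord tones of G♭maj9 (G♭ major ninth) are G♭-B♭-D♭-F-A♭.
So we need the interval from G♭ up to F.
Counting 7 letters and 11 half steps from G♭ gives a major seventh.

major seventh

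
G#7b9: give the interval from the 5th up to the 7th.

minor third

Spelling the chord: G# B# D# F# A.
5th = D#; 7th = F#.
D# up to F# is 3 semitones, a half step narrower than a major third, so the interval is minor.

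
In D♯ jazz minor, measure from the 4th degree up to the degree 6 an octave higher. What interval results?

The scale runs D♯ E♯ F♯ G♯ A♯ B♯ C𝄪.
The 4th degree is G♯ and the scale degree 6 (up an octave) is B♯.
From G♯ to B♯ is 16 semitones, exactly the major tenth.

major tenth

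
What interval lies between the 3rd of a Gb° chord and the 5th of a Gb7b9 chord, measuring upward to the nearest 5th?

major third

Gb° has Bbb as its 3rd, and Gb7b9 has Db as its 5th.
From Bbb to Db is 4 semitones, exactly the major third.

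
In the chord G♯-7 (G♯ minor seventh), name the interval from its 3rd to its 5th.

M3

Spelling the chord: G♯ B D♯ F♯.
3rd = B; 5th = D♯.
Counting 3 letters and 4 half steps from B gives a major third.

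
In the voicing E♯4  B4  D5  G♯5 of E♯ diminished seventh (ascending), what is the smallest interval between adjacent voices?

Adjacent intervals: E♯4→B4 = diminished fifth; B4→D5 = minor third; D5→G♯5 = augmented fourth.
The smallest is B4 to D5, a minor third (3 semitones).

m3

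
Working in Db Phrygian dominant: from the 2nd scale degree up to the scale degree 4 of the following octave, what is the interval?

major tenth

The scale runs Db Ebb F Gb Ab Bbb Cb.
2nd scale degree = Ebb; 4th degree (up an octave) = Gb.
From Ebb to Gb is 16 semitones, exactly the major tenth.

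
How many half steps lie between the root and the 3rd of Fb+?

4

The chord tones of Fbaug are Fb–Ab–C.
Fb to Ab is a major third: 4 semitones.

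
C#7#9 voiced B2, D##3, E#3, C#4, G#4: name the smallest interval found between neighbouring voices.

Adjacent intervals: B2→D##3 = augmented third; D##3→E#3 = minor second; E#3→C#4 = minor sixth; C#4→G#4 = perfect fifth.
The smallest is D##3 to E#3, a minor second (1 semitone).

m2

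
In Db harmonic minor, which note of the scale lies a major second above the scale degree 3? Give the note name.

Gb

The scale is Db Eb Fb Gb Ab Bbb C.
The scale degree 3 is Fb; a major second above that is Gb — scale degree 4.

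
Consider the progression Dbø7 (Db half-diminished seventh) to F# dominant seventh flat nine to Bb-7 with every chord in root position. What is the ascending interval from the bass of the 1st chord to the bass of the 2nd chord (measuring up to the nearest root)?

augmented third

The roots are Db and F#.
Db up to F# is 5 semitones, a half step wider than a major third, so the interval is augmented.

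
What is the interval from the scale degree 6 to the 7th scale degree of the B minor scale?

M2

The scale runs B C# D E F# G A.
The scale degree 6 is G and the 7th degree is A.
Counting 2 letters and 2 half steps from G gives a major second.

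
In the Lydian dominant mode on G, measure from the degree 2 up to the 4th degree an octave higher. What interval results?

The scale runs G A B C♯ D E F.
The degree 2 is A and the 4th degree (up an octave) is C♯.
A up to C♯ spans 10 letter names and 16 semitones — a major tenth.

major 10th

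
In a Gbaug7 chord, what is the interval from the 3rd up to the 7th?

diminished fifth

Spelling the chord: Gb, Bb, D, Fb.
So we need the interval from Bb up to Fb.
Bb up to Fb is 6 semitones, a half step narrower than a perfect fifth, so the interval is diminished.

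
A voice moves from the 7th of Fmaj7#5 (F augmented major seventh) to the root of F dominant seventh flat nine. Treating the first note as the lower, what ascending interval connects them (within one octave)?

The 7th of Fmaj7#5 (F augmented major seventh) is E; the root of F dominant seventh flat nine is F.
E up to F is 1 semitone, a half step narrower than a major second, so the interval is minor.

minor 2nd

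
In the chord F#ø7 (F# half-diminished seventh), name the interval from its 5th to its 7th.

major third

The chord tones of F#m7b5 are F#, A, C, E.
That puts C below E.
C up to E spans 3 letter names and 4 semitones — a major third.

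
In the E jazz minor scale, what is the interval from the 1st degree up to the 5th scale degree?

Spelling the E jazz minor scale: E F# G A B C# D#.
The 1st degree is E and the 5th scale degree is B.
Counting 5 letters and 7 half steps from E gives a perfect fifth.

perfect fifth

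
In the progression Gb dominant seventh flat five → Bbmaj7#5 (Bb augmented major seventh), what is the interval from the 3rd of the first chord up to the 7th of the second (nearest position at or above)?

The 3rd of Gb dominant seventh flat five is Bb; the 7th of Bbmaj7#5 (Bb augmented major seventh) is A.
From Bb to A is 11 semitones, exactly the major seventh.

major 7th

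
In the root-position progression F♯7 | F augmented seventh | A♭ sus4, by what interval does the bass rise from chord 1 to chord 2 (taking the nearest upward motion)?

diminished octave

The roots are F♯ and F.
F♯ up to F is 11 semitones, a half step narrower than a perfect octave, so the interval is diminished.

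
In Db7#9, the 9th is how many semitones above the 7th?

5

Db7#9: Db, F, Ab, Cb, E.
Cb to E is an augmented third: 5 semitones.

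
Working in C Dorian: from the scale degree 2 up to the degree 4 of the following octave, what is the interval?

Spelling C Dorian: C D Eb F G A Bb.
So we need the interval from D up to F.
From D to F: 15 semitones over a tenth = minor.

minor tenth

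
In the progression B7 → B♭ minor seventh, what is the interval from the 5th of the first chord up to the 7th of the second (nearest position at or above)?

diminished third

The 5th of B7 is F♯; the 7th of B♭ minor seventh is A♭.
From F♯ to A♭: 2 semitones over a third = diminished.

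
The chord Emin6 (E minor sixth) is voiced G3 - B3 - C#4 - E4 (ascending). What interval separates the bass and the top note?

M6

The outer voices are G3 and E4.
G up to E spans 6 letter names and 9 semitones — a major sixth.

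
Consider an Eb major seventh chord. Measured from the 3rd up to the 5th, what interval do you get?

EbM7 is spelled Eb-G-Bb-D.
3rd = G; 5th = Bb.
3 letter names make it a third; at 3 semitones (a half step narrower than major) the quality is minor.

minor third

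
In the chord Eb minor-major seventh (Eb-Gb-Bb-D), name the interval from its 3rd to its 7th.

So we need the interval from Gb up to D.
From Gb to D: 8 semitones over a fifth = augmented.

augmented fifth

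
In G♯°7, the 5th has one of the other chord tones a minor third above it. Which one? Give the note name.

F

Spelling the chord: G♯-B-D-F.
The 5th is D. A minor third above D is F.
F is the chord's 7th.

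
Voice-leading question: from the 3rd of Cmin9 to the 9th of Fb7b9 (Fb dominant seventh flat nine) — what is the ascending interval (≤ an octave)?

The 3rd of Cmin9 is Eb; the 9th of Fb7b9 (Fb dominant seventh flat nine) is Gbb.
3 letter names make it a third; at 2 semitones (a whole step narrower than major) the quality is diminished.

diminished third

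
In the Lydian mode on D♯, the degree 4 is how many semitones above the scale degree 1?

The scale is D♯ E♯ F𝄪 G𝄪 A♯ B♯ C𝄪.
D♯ up to G𝄪 is an augmented fourth — 6 semitones.

6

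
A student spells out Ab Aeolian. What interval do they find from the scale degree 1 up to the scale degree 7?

The scale runs Ab Bb Cb Db Eb Fb Gb.
The scale degree 1 is Ab and the degree 7 is Gb.
7 letter names make it a seventh; at 10 semitones (a half step narrower than major) the quality is minor.

minor seventh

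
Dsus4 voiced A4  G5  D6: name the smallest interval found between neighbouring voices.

Adjacent intervals: A4→G5 = minor seventh; G5→D6 = perfect fifth.
The smallest is G5 to D6, a perfect fifth (7 semitones).

P5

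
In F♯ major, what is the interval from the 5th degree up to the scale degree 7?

major third

Spelling F♯ major: F♯ G♯ A♯ B C♯ D♯ E♯.
So we need the interval from C♯ up to E♯.
Counting 3 letters and 4 half steps from C♯ gives a major third.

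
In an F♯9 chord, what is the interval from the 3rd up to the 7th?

F♯9 is spelled F♯, A♯, C♯, E, G♯.
The 3rd is A♯ and the 7th is E.
From A♯ to E: 6 semitones over a fifth = diminished.

diminished fifth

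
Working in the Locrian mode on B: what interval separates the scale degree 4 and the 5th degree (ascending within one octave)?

B locrian: B C D E F G A.
That puts E below F.
From E to F: 1 semitone over a second = minor.

minor 2nd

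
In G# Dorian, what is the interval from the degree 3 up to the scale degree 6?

G# dorian: G# A# B C# D# E# F#.
The degree 3 is B and the 6th degree is E#.
4 letter names make it a fourth; at 6 semitones (a half step wider than perfect) the quality is augmented.

augmented 4th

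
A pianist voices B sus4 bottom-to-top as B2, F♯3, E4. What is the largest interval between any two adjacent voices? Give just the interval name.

minor 7th

Adjacent intervals: B2→F♯3 = perfect fifth; F♯3→E4 = minor seventh.
The largest is F♯3 to E4, a minor seventh (10 semitones).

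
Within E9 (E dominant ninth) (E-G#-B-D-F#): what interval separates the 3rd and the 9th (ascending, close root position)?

So we need the interval from G# up to F#.
From G# to F#: 10 semitones over a seventh = minor.

minor 7th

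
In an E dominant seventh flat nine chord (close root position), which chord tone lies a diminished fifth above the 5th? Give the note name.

F

The chord tones of E7b9 are E–G♯–B–D–F.
The 5th is B. A diminished fifth above B is F.
F is the chord's 9th.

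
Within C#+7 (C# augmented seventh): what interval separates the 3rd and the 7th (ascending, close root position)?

d5

The chord tones of C#aug7 (C# augmented seventh) are C# E# G## B.
3rd = E#; 7th = B.
5 letter names make it a fifth; at 6 semitones (a half step narrower than perfect) the quality is diminished.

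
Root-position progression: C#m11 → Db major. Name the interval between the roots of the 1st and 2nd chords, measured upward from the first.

diminished second

The roots are C# and Db.
C# up to Db is 0 semitones, a whole step narrower than a major second, so the interval is diminished.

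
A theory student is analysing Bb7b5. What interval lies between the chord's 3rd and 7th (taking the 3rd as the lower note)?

Bb7b5: Bb, D, Fb, Ab.
So we need the interval from D up to Ab.
5 letter names make it a fifth; at 6 semitones (a half step narrower than perfect) the quality is diminished.

diminished fifth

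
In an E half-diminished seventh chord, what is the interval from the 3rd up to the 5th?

Spelling the chord: E-G-Bb-D.
So we need the interval from G up to Bb.
G up to Bb is 3 semitones, a half step narrower than a major third, so the interval is minor.

m3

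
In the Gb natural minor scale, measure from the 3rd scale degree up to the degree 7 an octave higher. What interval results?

P12

Spelling the Gb natural minor scale: Gb Ab Bbb Cb Db Ebb Fb.
So we need the interval from Bbb up to Fb.
From Bbb to Fb is 19 semitones, exactly the perfect twelfth.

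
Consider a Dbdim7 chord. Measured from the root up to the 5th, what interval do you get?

Db°7 (Db diminished seventh) is spelled Db Fb Abb Cbb.
So we need the interval from Db up to Abb.
5 letter names make it a fifth; at 6 semitones (a half step narrower than perfect) the quality is diminished.

diminished 5th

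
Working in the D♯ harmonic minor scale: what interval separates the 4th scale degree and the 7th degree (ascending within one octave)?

The scale runs D♯ E♯ F♯ G♯ A♯ B C𝄪.
The 4th scale degree is G♯ and the scale degree 7 is C𝄪.
4 letter names make it a fourth; at 6 semitones (a half step wider than perfect) the quality is augmented.

augmented 4th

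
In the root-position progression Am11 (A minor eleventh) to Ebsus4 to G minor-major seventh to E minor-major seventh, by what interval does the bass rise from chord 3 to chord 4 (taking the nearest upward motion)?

The roots are G and E.
Counting 6 letters and 9 half steps from G gives a major sixth.

major sixth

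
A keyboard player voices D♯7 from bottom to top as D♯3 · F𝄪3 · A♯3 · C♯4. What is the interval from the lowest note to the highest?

The outer voices are D♯3 and C♯4.
D♯ up to C♯ is 10 semitones, a half step narrower than a major seventh, so the interval is minor.

m7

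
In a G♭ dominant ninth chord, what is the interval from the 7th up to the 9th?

Spelling the chord: G♭, B♭, D♭, F♭, A♭.
So we need the interval from F♭ up to A♭.
From F♭ to A♭ is 4 semitones, exactly the major third.

major third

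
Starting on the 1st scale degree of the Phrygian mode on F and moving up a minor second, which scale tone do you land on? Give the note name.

The scale is F Gb Ab Bb C Db Eb.
The 1st scale degree is F; a minor second above that is Gb — scale degree 2.

Gb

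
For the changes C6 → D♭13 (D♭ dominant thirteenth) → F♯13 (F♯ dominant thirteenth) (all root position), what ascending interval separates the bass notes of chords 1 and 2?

The roots are C and D♭.
2 letter names make it a second; at 1 semitone (a half step narrower than major) the quality is minor.

minor second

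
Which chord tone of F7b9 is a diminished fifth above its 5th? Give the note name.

Gb

F7b9 (F dominant seventh flat nine): F A C E♭ G♭.
The 5th is C. A diminished fifth above C is G♭.
G♭ is the chord's 9th.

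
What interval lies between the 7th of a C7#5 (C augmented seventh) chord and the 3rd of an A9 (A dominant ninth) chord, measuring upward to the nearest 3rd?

C7#5 (C augmented seventh) has B♭ as its 7th, and A9 (A dominant ninth) has C♯ as its 3rd.
2 letter names make it a second; at 3 semitones (a half step wider than major) the quality is augmented.

augmented second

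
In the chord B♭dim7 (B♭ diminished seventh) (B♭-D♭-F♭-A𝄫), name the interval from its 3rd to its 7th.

The 3rd is D♭ and the 7th is A𝄫.
From D♭ to A𝄫: 6 semitones over a fifth = diminished.

d5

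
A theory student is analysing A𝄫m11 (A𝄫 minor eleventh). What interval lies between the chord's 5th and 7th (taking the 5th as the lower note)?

minor third

A𝄫m11 is spelled A𝄫 C𝄫 E𝄫 G𝄫 B𝄫 D𝄫.
So we need the interval from E𝄫 up to G𝄫.
3 letter names make it a third; at 3 semitones (a half step narrower than major) the quality is minor.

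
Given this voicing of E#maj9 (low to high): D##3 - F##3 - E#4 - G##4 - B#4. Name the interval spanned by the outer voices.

minor thirteenth

The outer voices are D##3 and B#4.
13 letter names make it a thirteenth; at 20 semitones (a half step narrower than major) the quality is minor.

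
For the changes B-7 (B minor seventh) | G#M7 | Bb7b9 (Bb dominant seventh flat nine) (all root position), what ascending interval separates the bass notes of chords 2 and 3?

diminished third

The roots are G# and Bb.
3 letter names make it a third; at 2 semitones (a whole step narrower than major) the quality is diminished.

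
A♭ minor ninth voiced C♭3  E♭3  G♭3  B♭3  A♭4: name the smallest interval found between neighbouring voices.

m3

Adjacent intervals: C♭3→E♭3 = major third; E♭3→G♭3 = minor third; G♭3→B♭3 = major third; B♭3→A♭4 = minor seventh.
The smallest is E♭3 to G♭3, a minor third (3 semitones).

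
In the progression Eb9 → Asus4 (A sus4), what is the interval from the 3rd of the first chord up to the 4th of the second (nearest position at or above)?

P5

Eb9 has G as its 3rd, and Asus4 (A sus4) has D as its 4th.
G up to D spans 5 letter names and 7 semitones — a perfect fifth.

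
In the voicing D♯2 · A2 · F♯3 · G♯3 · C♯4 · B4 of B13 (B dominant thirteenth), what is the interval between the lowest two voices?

diminished fifth

Those voices are D♯2 and A2.
From D♯ to A: 6 semitones over a fifth = diminished.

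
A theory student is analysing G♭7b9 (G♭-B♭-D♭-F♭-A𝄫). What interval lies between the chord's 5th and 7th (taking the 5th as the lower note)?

minor third

That puts D♭ below F♭.
D♭ up to F♭ is 3 semitones, a half step narrower than a major third, so the interval is minor.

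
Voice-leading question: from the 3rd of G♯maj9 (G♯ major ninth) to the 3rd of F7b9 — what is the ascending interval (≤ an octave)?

The 3rd of G♯maj9 (G♯ major ninth) is B♯; the 3rd of F7b9 is A.
7 letter names make it a seventh; at 9 semitones (a whole step narrower than major) the quality is diminished.

diminished 7th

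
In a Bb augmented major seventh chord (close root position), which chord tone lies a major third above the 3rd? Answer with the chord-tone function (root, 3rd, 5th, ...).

5th

Bb+maj7 (Bb augmented major seventh) is spelled Bb, D, F#, A.
The 3rd is D. A major third above D is F#.
F# is the chord's 5th.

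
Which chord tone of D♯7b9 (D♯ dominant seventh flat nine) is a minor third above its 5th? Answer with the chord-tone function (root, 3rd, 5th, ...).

The chord tones of D♯7b9 are D♯-F𝄪-A♯-C♯-E.
The 5th is A♯. A minor third above A♯ is C♯.
C♯ is the chord's 7th.

7th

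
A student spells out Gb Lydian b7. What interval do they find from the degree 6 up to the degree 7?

The scale runs Gb Ab Bb C Db Eb Fb.
So we need the interval from Eb up to Fb.
2 letter names make it a second; at 1 semitone (a half step narrower than major) the quality is minor.

minor 2nd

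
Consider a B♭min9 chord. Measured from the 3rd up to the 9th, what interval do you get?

major 7th

B♭m9: B♭ D♭ F A♭ C.
The 3rd is D♭ and the 9th is C.
D♭ up to C spans 7 letter names and 11 semitones — a major seventh.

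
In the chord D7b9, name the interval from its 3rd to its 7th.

The chord tones of D dominant seventh flat nine are D F# A C Eb.
The 3rd is F# and the 7th is C.
5 letter names make it a fifth; at 6 semitones (a half step narrower than perfect) the quality is diminished.

diminished 5th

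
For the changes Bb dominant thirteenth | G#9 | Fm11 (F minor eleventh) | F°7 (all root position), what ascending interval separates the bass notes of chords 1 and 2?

A6

The roots are Bb and G#.
From Bb to G#: 10 semitones over a sixth = augmented.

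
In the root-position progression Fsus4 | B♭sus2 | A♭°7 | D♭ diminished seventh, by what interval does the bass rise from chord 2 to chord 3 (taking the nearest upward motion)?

The roots are B♭ and A♭.
7 letter names make it a seventh; at 10 semitones (a half step narrower than major) the quality is minor.

minor seventh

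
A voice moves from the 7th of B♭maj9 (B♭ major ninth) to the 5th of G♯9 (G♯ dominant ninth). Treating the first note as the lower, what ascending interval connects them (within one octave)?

The 7th of B♭maj9 (B♭ major ninth) is A; the 5th of G♯9 (G♯ dominant ninth) is D♯.
4 letter names make it a fourth; at 6 semitones (a half step wider than perfect) the quality is augmented.

augmented fourth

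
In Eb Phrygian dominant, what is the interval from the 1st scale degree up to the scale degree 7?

minor 7th

Spelling Eb Phrygian dominant: Eb Fb G Ab Bb Cb Db.
1st scale degree = Eb; 7th scale degree = Db.
7 letter names make it a seventh; at 10 semitones (a half step narrower than major) the quality is minor.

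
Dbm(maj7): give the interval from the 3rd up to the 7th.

Db minor-major seventh: Db Fb Ab C.
3rd = Fb; 7th = C.
Fb up to C is 8 semitones, a half step wider than a perfect fifth, so the interval is augmented.

augmented fifth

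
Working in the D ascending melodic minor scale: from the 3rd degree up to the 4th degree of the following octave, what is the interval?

Spelling the D ascending melodic minor scale: D E F G A B C♯.
The 3rd degree is F and the 4th scale degree (up an octave) is G.
From F to G is 14 semitones, exactly the major ninth.

major ninth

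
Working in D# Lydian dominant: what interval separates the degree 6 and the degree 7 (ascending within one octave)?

The scale runs D# E# F## G## A# B# C#.
That puts B# below C#.
From B# to C#: 1 semitone over a second = minor.

minor second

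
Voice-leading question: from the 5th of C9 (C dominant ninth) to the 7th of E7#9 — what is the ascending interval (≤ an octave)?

perfect fifth

The 5th of C9 (C dominant ninth) is G; the 7th of E7#9 is D.
G up to D spans 5 letter names and 7 semitones — a perfect fifth.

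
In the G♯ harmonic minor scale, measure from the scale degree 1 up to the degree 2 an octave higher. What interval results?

G♯ harmonic minor: G♯ A♯ B C♯ D♯ E F𝄪.
So we need the interval from G♯ up to A♯.
Counting 9 letters and 14 half steps from G♯ gives a major ninth.

M9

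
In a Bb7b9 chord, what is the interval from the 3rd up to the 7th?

Bb dominant seventh flat nine is spelled Bb-D-F-Ab-Cb.
The 3rd is D and the 7th is Ab.
From D to Ab: 6 semitones over a fifth = diminished.

diminished fifth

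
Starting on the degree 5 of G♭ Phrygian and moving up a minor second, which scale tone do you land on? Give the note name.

The scale is G♭ A𝄫 B𝄫 C♭ D♭ E𝄫 F♭.
The degree 5 is D♭; a minor second above that is E𝄫 — scale degree 6.

Ebb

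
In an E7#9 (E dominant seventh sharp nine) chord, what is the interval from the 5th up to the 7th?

m3

Spelling the chord: E G# B D F##.
So we need the interval from B up to D.
From B to D: 3 semitones over a third = minor.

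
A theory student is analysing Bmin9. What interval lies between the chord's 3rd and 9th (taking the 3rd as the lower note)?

major seventh

Bmin9 (B minor ninth) is spelled B D F# A C#.
That puts D below C#.
From D to C# is 11 semitones, exactly the major seventh.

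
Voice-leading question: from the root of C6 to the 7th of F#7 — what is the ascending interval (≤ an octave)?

major 3rd

The root of C6 is C; the 7th of F#7 is E.
From C to E is 4 semitones, exactly the major third.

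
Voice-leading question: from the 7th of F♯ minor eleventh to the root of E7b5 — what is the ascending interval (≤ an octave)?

The 7th of F♯ minor eleventh is E; the root of E7b5 is E.
E up to E spans 1 letter names and 0 semitones — a perfect unison.

perfect unison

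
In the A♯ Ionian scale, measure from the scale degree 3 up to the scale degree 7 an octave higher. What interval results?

The scale runs A♯ B♯ C𝄪 D♯ E♯ F𝄪 G𝄪.
That puts C𝄪 below G𝄪.
Counting 12 letters and 19 half steps from C𝄪 gives a perfect twelfth.

perfect twelfth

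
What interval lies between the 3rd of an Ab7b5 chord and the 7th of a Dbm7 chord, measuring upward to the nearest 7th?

The 3rd of Ab7b5 is C; the 7th of Dbm7 is Cb.
C up to Cb is 11 semitones, a half step narrower than a perfect octave, so the interval is diminished.

diminished 8th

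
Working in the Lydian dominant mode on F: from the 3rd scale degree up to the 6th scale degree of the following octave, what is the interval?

The scale runs F G A B C D Eb.
The 3rd scale degree is A and the scale degree 6 (up an octave) is D.
From A to D is 17 semitones, exactly the perfect eleventh.

perfect 11th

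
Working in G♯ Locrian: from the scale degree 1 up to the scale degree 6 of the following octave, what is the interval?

G♯ locrian: G♯ A B C♯ D E F♯.
So we need the interval from G♯ up to E.
G♯ up to E is 20 semitones, a half step narrower than a major thirteenth, so the interval is minor.

minor 13th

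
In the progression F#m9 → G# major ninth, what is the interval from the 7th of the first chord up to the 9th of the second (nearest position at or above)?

A4

F#m9 has E as its 7th, and G# major ninth has A# as its 9th.
From E to A#: 6 semitones over a fourth = augmented.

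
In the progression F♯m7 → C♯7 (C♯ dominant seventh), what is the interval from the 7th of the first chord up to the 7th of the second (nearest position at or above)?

perfect fifth

F♯m7 has E as its 7th, and C♯7 (C♯ dominant seventh) has B as its 7th.
From E to B is 7 semitones, exactly the perfect fifth.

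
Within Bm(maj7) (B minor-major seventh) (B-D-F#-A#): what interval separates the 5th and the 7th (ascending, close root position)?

major 3rd

5th = F#; 7th = A#.
From F# to A# is 4 semitones, exactly the major third.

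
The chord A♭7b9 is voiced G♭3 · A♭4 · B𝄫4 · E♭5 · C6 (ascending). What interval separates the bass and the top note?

augmented 18th

The outer voices are G♭3 and C6.
G♭ up to C is 30 semitones, a half step wider than a perfect 18th, so the interval is augmented.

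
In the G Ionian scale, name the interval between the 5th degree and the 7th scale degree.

G major: G A B C D E F#.
5th degree = D; 7th degree = F#.
Counting 3 letters and 4 half steps from D gives a major third.

major third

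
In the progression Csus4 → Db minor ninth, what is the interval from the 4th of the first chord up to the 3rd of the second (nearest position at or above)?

diminished octave

Csus4 has F as its 4th, and Db minor ninth has Fb as its 3rd.
F up to Fb is 11 semitones, a half step narrower than a perfect octave, so the interval is diminished.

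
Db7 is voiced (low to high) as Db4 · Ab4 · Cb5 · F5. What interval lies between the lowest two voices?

perfect fifth

Those voices are Db4 and Ab4.
Counting 5 letters and 7 half steps from Db gives a perfect fifth.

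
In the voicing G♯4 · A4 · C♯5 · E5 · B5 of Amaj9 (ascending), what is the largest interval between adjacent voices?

perfect fifth

Adjacent intervals: G♯4→A4 = minor second; A4→C♯5 = major third; C♯5→E5 = minor third; E5→B5 = perfect fifth.
The largest is E5 to B5, a perfect fifth (7 semitones).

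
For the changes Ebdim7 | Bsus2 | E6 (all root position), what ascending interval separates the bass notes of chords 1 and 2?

augmented 5th

The roots are Eb and B.
From Eb to B: 8 semitones over a fifth = augmented.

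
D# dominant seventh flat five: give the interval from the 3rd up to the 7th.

diminished fifth

Spelling the chord: D#–F##–A–C#.
That puts F## below C#.
5 letter names make it a fifth; at 6 semitones (a half step narrower than perfect) the quality is diminished.
That tritone between 3rd and 7th is what gives the dominant seventh its pull toward resolution.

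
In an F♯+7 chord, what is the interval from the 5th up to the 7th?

diminished 3rd

The chord tones of F♯7#5 (F♯ augmented seventh) are F♯–A♯–C𝄪–E.
So we need the interval from C𝄪 up to E.
3 letter names make it a third; at 2 semitones (a whole step narrower than major) the quality is diminished.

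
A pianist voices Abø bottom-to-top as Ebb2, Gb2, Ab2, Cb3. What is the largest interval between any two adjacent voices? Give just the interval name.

major third

Adjacent intervals: Ebb2→Gb2 = major third; Gb2→Ab2 = major second; Ab2→Cb3 = minor third.
The largest is Ebb2 to Gb2, a major third (4 semitones).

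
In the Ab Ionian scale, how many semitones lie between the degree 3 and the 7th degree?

7

The scale is Ab Bb C Db Eb F G.
C up to G is a perfect fifth — 7 semitones.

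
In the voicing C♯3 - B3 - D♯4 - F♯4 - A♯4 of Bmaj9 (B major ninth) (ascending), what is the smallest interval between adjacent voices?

Adjacent intervals: C♯3→B3 = minor seventh; B3→D♯4 = major third; D♯4→F♯4 = minor third; F♯4→A♯4 = major third.
The smallest is D♯4 to F♯4, a minor third (3 semitones).

m3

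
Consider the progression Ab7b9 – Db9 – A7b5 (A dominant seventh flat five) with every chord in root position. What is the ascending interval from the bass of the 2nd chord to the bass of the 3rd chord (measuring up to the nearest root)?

The roots are Db and A.
5 letter names make it a fifth; at 8 semitones (a half step wider than perfect) the quality is augmented.

augmented 5th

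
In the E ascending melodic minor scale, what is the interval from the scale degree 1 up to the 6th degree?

Spelling the E ascending melodic minor scale: E F# G A B C# D#.
The scale degree 1 is E and the scale degree 6 is C#.
E up to C# spans 6 letter names and 9 semitones — a major sixth.

major sixth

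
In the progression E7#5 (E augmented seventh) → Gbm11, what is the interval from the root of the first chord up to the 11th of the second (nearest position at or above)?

diminished sixth

E7#5 (E augmented seventh) has E as its root, and Gbm11 has Cb as its 11th.
6 letter names make it a sixth; at 7 semitones (a whole step narrower than major) the quality is diminished.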